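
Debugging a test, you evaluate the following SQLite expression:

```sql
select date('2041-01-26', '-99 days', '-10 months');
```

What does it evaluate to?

2039-12-19

Applying '-99 days' to 2041-01-26: counting 99 days back gives 2040-10-19.
Adding -10 months to 2040-10-19 gives 2039-12-19.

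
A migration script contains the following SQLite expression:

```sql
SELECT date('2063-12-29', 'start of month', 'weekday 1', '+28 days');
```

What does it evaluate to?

2063-12-31

`start of month` rewinds 2063-12-29 to 2063-12-01.
`weekday 1` advances to the next Monday; 2063-12-01 is a Saturday, so it moves forward to 2063-12-03.
Advancing 28 more days within December lands on 2063-12-31.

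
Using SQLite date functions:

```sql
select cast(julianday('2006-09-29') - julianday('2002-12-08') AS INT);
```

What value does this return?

1391

23 days remain in December 2002 after the 8th (31 − 8).
Full months from January 2003 through August 2006 contribute their day counts.
Then 29 days into September 2006.
Total: 23 + 31 + 28 + 31 + 30 + 31 + 30 + 31 + 31 + 30 + 31 + 30 + 31 + 31 + 29 + 31 + 30 + 31 + 30 + 31 + 31 + 30 + 31 + 30 + 31 + 31 + 28 + 31 + 30 + 31 + 30 + 31 + 31 + 30 + 31 + 30 + 31 + 31 + 28 + 31 + 30 + 31 + 30 + 31 + 31 + 29 = 1391.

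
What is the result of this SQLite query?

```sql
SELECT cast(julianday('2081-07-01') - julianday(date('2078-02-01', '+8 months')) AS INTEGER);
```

Adding +8 months to 2078-02-01 gives 2078-10-01.
30 days remain in October 2078 after the 1st (31 − 1).
Full months from November 2078 through June 2081 contribute their day counts.
Then 1 day into July 2081.
Total: 30 + 30 + 31 + 31 + 28 + 31 + 30 + 31 + 30 + 31 + 31 + 30 + 31 + 30 + 31 + 31 + 29 + 31 + 30 + 31 + 30 + 31 + 31 + 30 + 31 + 30 + 31 + 31 + 28 + 31 + 30 + 31 + 30 + 1 = 1004.

1004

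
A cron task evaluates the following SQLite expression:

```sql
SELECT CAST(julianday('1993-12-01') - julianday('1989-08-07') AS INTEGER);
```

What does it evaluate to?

1577

24 days remain in August 1989 after the 7th (31 − 7).
Full months from September 1989 through November 1993 contribute their day counts.
Then 1 day into December 1993.
Total: 24 + 30 + 31 + 30 + 31 + 31 + 28 + 31 + 30 + 31 + 30 + 31 + 31 + 30 + 31 + 30 + 31 + 31 + 28 + 31 + 30 + 31 + 30 + 31 + 31 + 30 + 31 + 30 + 31 + 31 + 29 + 31 + 30 + 31 + 30 + 31 + 31 + 30 + 31 + 30 + 31 + 31 + 28 + 31 + 30 + 31 + 30 + 31 + 31 + 30 + 31 + 30 + 1 = 1577.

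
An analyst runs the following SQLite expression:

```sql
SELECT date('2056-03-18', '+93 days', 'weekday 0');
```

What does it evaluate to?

2056-06-25

Applying '+93 days' to 2056-03-18: counting 93 days forward gives 2056-06-19.
`weekday 0` advances to the next Sunday; 2056-06-19 is a Monday, so it moves forward to 2056-06-25.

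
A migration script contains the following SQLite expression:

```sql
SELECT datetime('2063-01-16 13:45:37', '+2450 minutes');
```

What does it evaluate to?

2450 minutes = 40h 50m; +2450 minutes from 2063-01-16 13:45:37 is 2063-01-18 06:35:37 (crosses midnight).

2063-01-18 06:35:37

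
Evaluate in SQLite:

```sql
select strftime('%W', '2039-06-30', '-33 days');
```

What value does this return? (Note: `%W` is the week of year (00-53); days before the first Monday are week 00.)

21

First apply '-33 days': 2039-06-30 → 2039-05-28.
2039-05-28 is a Saturday. SQLite's %W counts Mondays since the year started; the result is 21.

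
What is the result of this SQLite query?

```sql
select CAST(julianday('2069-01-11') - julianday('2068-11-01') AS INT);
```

71

29 days remain in November 2068 after the 1st (30 − 1).
December 2068: 31 days.
Then 11 days into January 2069.
Total: 29 + 31 + 11 = 71.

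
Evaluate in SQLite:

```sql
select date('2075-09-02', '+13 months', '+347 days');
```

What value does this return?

Adding +13 months to 2075-09-02 gives 2076-10-02.
Applying '+347 days' to 2076-10-02: counting 347 days forward gives 2077-09-14.

2077-09-14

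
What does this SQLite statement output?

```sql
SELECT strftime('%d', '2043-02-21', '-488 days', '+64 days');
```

First apply '-488 days', '+64 days': 2043-02-21 → 2041-12-24.
`%d` extracts the 2-digit day of month: 24.

24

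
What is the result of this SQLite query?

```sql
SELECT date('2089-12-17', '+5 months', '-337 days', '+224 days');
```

Adding +5 months to 2089-12-17 gives 2090-05-17.
Applying '-337 days' to 2090-05-17: counting 337 days back gives 2089-06-14.
Applying '+224 days' to 2089-06-14: counting 224 days forward gives 2090-01-24.

2090-01-24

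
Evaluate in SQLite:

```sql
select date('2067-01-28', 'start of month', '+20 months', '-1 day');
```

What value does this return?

`start of month` rewinds 2067-01-28 to 2067-01-01.
Adding +20 months to 2067-01-01 gives 2068-09-01.
Going back 1 day from 2068-09-01 reaches 2068-08-31 (last day of August, 31 days).

2068-08-31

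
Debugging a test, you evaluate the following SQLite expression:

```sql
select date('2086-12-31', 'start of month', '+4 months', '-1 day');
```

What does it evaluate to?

2087-03-31

`start of month` rewinds 2086-12-31 to 2086-12-01.
Adding +4 months to 2086-12-01 gives 2087-04-01.
Going back 1 day from 2087-04-01 reaches 2087-03-31 (last day of March, 31 days).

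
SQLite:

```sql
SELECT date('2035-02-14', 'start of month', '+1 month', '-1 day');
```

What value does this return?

2035-02-28

`start of month` rewinds 2035-02-14 to 2035-02-01.
Adding +1 month to 2035-02-01 gives 2035-03-01.
Going back 1 day from 2035-03-01 reaches 2035-02-28 (last day of February, 28 days).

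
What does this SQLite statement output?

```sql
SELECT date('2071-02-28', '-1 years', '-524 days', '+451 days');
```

Adding -1 year to 2071-02-28 gives 2070-02-28.
Applying '-524 days' to 2070-02-28: counting 524 days back gives 2068-09-22.
Applying '+451 days' to 2068-09-22: counting 451 days forward gives 2069-12-17.

2069-12-17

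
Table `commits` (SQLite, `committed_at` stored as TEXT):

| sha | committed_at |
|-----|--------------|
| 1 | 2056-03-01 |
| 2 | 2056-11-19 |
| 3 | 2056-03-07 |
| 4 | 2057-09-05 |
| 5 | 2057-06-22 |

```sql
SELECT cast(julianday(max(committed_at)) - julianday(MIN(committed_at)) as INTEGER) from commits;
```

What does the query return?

MIN = 2056-03-01, MAX = 2057-09-05.
30 days remain in March 2056 after the 1st (31 − 1).
Full months from April 2056 through August 2057 contribute their day counts.
Then 5 days into September 2057.
Total: 30 + 30 + 31 + 30 + 31 + 31 + 30 + 31 + 30 + 31 + 31 + 28 + 31 + 30 + 31 + 30 + 31 + 31 + 5 = 553.

553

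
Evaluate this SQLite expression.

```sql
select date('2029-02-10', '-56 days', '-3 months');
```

2028-09-16

Applying '-56 days' to 2029-02-10: counting 56 days back gives 2028-12-16.
Adding -3 months to 2028-12-16 gives 2028-09-16.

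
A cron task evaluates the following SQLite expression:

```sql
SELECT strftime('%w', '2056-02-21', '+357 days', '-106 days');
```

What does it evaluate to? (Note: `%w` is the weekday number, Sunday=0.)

First apply '+357 days', '-106 days': 2056-02-21 → 2056-10-29.
2056-10-29 is a Sunday; with Sunday=0 that is 0.

0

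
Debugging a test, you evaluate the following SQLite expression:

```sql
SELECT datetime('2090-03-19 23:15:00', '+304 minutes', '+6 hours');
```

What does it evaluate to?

2090-03-20 10:19:00

304 minutes = 5h 4m; +304 minutes from 2090-03-19 23:15:00 is 2090-03-20 04:19:00 (crosses midnight).
+6 hours from 2090-03-20 04:19:00 is 2090-03-20 10:19:00.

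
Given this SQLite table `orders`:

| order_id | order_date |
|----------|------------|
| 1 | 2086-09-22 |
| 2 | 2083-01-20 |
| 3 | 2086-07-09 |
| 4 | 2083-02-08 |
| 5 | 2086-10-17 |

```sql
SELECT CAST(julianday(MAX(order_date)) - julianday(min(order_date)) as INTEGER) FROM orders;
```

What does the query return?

MIN = 2083-01-20, MAX = 2086-10-17.
11 days remain in January 2083 after the 20th (31 − 20).
Full months from February 2083 through September 2086 contribute their day counts.
Then 17 days into October 2086.
Total: 11 + 28 + 31 + 30 + 31 + 30 + 31 + 31 + 30 + 31 + 30 + 31 + 31 + 29 + 31 + 30 + 31 + 30 + 31 + 31 + 30 + 31 + 30 + 31 + 31 + 28 + 31 + 30 + 31 + 30 + 31 + 31 + 30 + 31 + 30 + 31 + 31 + 28 + 31 + 30 + 31 + 30 + 31 + 31 + 30 + 17 = 1366.

1366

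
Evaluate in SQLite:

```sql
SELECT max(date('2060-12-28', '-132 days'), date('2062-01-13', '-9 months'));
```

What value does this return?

date('2060-12-28', '-132 days') → 2060-08-18.
date('2062-01-13', '-9 months') → 2061-04-13.
Later of the two is 2061-04-13.

2061-04-13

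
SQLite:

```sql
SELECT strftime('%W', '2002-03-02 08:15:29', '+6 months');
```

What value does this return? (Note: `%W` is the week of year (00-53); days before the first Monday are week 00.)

35

First apply '+6 months': 2002-03-02 08:15:29 → 2002-09-02 08:15:29.
2002-09-02 is a Monday. SQLite's %W counts Mondays since the year started; the result is 35.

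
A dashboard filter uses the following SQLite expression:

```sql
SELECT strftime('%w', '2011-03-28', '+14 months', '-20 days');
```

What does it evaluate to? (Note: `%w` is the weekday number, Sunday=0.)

First apply '+14 months', '-20 days': 2011-03-28 → 2012-05-08.
2012-05-08 is a Tuesday; with Sunday=0 that is 2.

2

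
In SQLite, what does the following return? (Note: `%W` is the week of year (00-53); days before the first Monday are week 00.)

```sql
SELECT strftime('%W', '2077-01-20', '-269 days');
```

16

First apply '-269 days': 2077-01-20 → 2076-04-26.
2076-04-26 is a Sunday. SQLite's %W counts Mondays since the year started; the result is 16.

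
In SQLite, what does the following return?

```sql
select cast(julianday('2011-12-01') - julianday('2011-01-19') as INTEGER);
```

316

12 days remain in January 2011 after the 19th (31 − 19).
Full months from February 2011 through November 2011 contribute their day counts.
Then 1 day into December 2011.
Total: 12 + 28 + 31 + 30 + 31 + 30 + 31 + 31 + 30 + 31 + 30 + 1 = 316.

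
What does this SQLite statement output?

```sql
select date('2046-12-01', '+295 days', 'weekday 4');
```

Applying '+295 days' to 2046-12-01: counting 295 days forward gives 2047-09-22.
`weekday 4` advances to the next Thursday; 2047-09-22 is a Sunday, so it moves forward to 2047-09-26.

2047-09-26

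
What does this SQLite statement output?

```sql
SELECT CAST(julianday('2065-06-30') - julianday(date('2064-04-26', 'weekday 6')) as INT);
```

430

`weekday 6` advances to the next Saturday; 2064-04-26 is already a Saturday, so it stays at 2064-04-26.
4 days remain in April 2064 after the 26th (30 − 26).
Full months from May 2064 through May 2065 contribute their day counts.
Then 30 days into June 2065.
Total: 4 + 31 + 30 + 31 + 31 + 30 + 31 + 30 + 31 + 31 + 28 + 31 + 30 + 31 + 30 = 430.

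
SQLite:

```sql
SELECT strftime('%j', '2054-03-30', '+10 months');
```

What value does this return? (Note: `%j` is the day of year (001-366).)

First apply '+10 months': 2054-03-30 → 2055-01-30.
Day-of-year for 2055-01-30: days since 2055-01-01 inclusive = 30, zero-padded to 030.

030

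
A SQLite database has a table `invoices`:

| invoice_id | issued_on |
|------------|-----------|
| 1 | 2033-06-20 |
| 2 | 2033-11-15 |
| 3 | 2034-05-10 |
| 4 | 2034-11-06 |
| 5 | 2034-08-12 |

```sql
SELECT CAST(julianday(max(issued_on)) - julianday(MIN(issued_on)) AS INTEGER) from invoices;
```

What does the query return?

MIN = 2033-06-20, MAX = 2034-11-06.
10 days remain in June 2033 after the 20th (30 − 20).
Full months from July 2033 through October 2034 contribute their day counts.
Then 6 days into November 2034.
Total: 10 + 31 + 31 + 30 + 31 + 30 + 31 + 31 + 28 + 31 + 30 + 31 + 30 + 31 + 31 + 30 + 31 + 6 = 504.

504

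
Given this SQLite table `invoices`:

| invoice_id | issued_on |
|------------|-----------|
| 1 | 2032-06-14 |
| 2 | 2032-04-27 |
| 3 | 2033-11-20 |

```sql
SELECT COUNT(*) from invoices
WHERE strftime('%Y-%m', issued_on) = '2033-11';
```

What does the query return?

1

Rows with year-month 2033-11: 2033-11-20 → 1.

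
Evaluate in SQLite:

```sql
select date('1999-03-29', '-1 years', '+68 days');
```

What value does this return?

1998-06-05

Adding -1 year to 1999-03-29 gives 1998-03-29.
Applying '+68 days' to 1998-03-29: counting 68 days forward gives 1998-06-05.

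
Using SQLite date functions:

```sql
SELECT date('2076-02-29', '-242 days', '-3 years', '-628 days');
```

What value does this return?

2070-10-13

Applying '-242 days' to 2076-02-29: counting 242 days back gives 2075-07-02.
Adding -3 years to 2075-07-02 gives 2072-07-02.
Applying '-628 days' to 2072-07-02: counting 628 days back gives 2070-10-13.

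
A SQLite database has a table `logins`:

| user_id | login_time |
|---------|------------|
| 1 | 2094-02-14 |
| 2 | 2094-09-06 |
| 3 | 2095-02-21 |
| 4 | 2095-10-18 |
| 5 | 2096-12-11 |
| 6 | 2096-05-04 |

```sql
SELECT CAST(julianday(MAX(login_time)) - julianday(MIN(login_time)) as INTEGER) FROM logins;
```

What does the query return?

MIN = 2094-02-14, MAX = 2096-12-11.
14 days remain in February 2094 after the 14th (28 − 14).
Full months from March 2094 through November 2096 contribute their day counts.
Then 11 days into December 2096.
Total: 14 + 31 + 30 + 31 + 30 + 31 + 31 + 30 + 31 + 30 + 31 + 31 + 28 + 31 + 30 + 31 + 30 + 31 + 31 + 30 + 31 + 30 + 31 + 31 + 29 + 31 + 30 + 31 + 30 + 31 + 31 + 30 + 31 + 30 + 11 = 1031.

1031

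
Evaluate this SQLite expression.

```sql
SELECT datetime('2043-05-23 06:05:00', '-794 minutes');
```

2043-05-22 16:51:00

794 minutes = 13h 14m; -794 minutes from 2043-05-23 06:05:00 is 2043-05-22 16:51:00 (crosses midnight).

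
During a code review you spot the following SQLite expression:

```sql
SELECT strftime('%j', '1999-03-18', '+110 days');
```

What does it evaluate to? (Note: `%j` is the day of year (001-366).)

187

First apply '+110 days': 1999-03-18 → 1999-07-06.
Day-of-year for 1999-07-06: days since 1999-01-01 inclusive = 187, zero-padded to 187.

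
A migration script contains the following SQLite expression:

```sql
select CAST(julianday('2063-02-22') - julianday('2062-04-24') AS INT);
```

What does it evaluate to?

6 days remain in April 2062 after the 24th (30 − 24).
Full months from May 2062 through January 2063 contribute their day counts.
Then 22 days into February 2063.
Total: 6 + 31 + 30 + 31 + 31 + 30 + 31 + 30 + 31 + 31 + 22 = 304.

304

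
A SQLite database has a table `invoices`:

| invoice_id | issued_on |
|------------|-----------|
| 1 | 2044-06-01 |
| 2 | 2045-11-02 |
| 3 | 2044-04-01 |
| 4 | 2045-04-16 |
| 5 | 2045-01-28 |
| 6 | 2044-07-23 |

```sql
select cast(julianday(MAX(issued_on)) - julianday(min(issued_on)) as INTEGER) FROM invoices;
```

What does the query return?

580

MIN = 2044-04-01, MAX = 2045-11-02.
29 days remain in April 2044 after the 1st (30 − 1).
Full months from May 2044 through October 2045 contribute their day counts.
Then 2 days into November 2045.
Total: 29 + 31 + 30 + 31 + 31 + 30 + 31 + 30 + 31 + 31 + 28 + 31 + 30 + 31 + 30 + 31 + 31 + 30 + 31 + 2 = 580.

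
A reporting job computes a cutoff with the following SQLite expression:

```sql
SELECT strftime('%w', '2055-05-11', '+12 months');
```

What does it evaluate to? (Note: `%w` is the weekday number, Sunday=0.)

4

First apply '+12 months': 2055-05-11 → 2056-05-11.
2056-05-11 is a Thursday; with Sunday=0 that is 4.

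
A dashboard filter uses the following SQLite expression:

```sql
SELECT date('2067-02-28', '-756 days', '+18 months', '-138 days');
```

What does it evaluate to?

2066-03-17

Applying '-756 days' to 2067-02-28: counting 756 days back gives 2065-02-02.
Adding +18 months to 2065-02-02 gives 2066-08-02.
Applying '-138 days' to 2066-08-02: counting 138 days back gives 2066-03-17.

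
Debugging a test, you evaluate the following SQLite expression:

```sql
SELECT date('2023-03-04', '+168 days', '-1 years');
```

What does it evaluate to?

2022-08-19

Applying '+168 days' to 2023-03-04: counting 168 days forward gives 2023-08-19.
Adding -1 year to 2023-08-19 gives 2022-08-19.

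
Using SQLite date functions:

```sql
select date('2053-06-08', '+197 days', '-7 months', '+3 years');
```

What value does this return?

Applying '+197 days' to 2053-06-08: counting 197 days forward gives 2053-12-22.
Adding -7 months to 2053-12-22 gives 2053-05-22.
Adding +3 years to 2053-05-22 gives 2056-05-22.

2056-05-22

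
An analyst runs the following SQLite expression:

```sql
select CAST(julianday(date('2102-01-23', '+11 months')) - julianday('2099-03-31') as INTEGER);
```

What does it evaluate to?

1362

Adding +11 months to 2102-01-23 gives 2102-12-23.
0 days remain in March 2099 after the 31st (31 − 31).
Full months from April 2099 through November 2102 contribute their day counts.
Then 23 days into December 2102.
Total: 0 + 30 + 31 + 30 + 31 + 31 + 30 + 31 + 30 + 31 + 31 + 28 + 31 + 30 + 31 + 30 + 31 + 31 + 30 + 31 + 30 + 31 + 31 + 28 + 31 + 30 + 31 + 30 + 31 + 31 + 30 + 31 + 30 + 31 + 31 + 28 + 31 + 30 + 31 + 30 + 31 + 31 + 30 + 31 + 30 + 23 = 1362.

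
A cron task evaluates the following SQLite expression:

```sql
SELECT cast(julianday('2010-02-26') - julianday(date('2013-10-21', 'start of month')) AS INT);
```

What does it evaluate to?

`start of month` rewinds 2013-10-21 to 2013-10-01.
2 days remain in February 2010 after the 26th (28 − 26).
Full months from March 2010 through September 2013 contribute their day counts.
Then 1 day into October 2013.
Total: 2 + 31 + 30 + 31 + 30 + 31 + 31 + 30 + 31 + 30 + 31 + 31 + 28 + 31 + 30 + 31 + 30 + 31 + 31 + 30 + 31 + 30 + 31 + 31 + 29 + 31 + 30 + 31 + 30 + 31 + 31 + 30 + 31 + 30 + 31 + 31 + 28 + 31 + 30 + 31 + 30 + 31 + 31 + 30 + 1 = 1313.
The subtraction is earlier − later, so the result is −1313 → -1313.

-1313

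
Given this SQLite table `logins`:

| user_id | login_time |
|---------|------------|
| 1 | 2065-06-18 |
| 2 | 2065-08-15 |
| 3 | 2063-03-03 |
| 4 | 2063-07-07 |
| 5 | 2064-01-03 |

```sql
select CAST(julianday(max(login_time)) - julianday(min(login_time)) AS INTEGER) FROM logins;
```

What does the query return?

MIN = 2063-03-03, MAX = 2065-08-15.
28 days remain in March 2063 after the 3rd (31 − 3).
Full months from April 2063 through July 2065 contribute their day counts.
Then 15 days into August 2065.
Total: 28 + 30 + 31 + 30 + 31 + 31 + 30 + 31 + 30 + 31 + 31 + 29 + 31 + 30 + 31 + 30 + 31 + 31 + 30 + 31 + 30 + 31 + 31 + 28 + 31 + 30 + 31 + 30 + 31 + 15 = 896.

896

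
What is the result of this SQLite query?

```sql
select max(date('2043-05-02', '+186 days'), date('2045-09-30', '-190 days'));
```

date('2043-05-02', '+186 days') → 2043-11-04.
date('2045-09-30', '-190 days') → 2045-03-24.
Later of the two is 2045-03-24.

2045-03-24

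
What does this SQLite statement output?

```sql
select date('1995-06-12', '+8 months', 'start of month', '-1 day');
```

Adding +8 months to 1995-06-12 gives 1996-02-12.
`start of month` rewinds 1996-02-12 to 1996-02-01.
Going back 1 day from 1996-02-01 reaches 1996-01-31 (last day of January, 31 days).

1996-01-31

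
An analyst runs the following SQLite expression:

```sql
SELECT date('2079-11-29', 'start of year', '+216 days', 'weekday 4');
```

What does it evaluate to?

2079-08-10

`start of year` rewinds 2079-11-29 to 2079-01-01.
Applying '+216 days' to 2079-01-01: counting 216 days forward gives 2079-08-05.
`weekday 4` advances to the next Thursday; 2079-08-05 is a Saturday, so it moves forward to 2079-08-10.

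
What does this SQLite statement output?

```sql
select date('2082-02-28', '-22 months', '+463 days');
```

2081-08-04

Adding -22 months to 2082-02-28 gives 2080-04-28.
Applying '+463 days' to 2080-04-28: counting 463 days forward gives 2081-08-04.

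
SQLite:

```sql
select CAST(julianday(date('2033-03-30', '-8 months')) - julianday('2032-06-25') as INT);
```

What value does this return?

Adding -8 months to 2033-03-30 gives 2032-07-30.
5 days remain in June 2032 after the 25th (30 − 25).
Then 30 days into July 2032.
Total: 5 + 30 = 35.

35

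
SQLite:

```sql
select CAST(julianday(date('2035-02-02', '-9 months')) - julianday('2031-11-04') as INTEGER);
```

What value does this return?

Adding -9 months to 2035-02-02 gives 2034-05-02.
26 days remain in November 2031 after the 4th (30 − 4).
Full months from December 2031 through April 2034 contribute their day counts.
Then 2 days into May 2034.
Total: 26 + 31 + 31 + 29 + 31 + 30 + 31 + 30 + 31 + 31 + 30 + 31 + 30 + 31 + 31 + 28 + 31 + 30 + 31 + 30 + 31 + 31 + 30 + 31 + 30 + 31 + 31 + 28 + 31 + 30 + 2 = 910.

910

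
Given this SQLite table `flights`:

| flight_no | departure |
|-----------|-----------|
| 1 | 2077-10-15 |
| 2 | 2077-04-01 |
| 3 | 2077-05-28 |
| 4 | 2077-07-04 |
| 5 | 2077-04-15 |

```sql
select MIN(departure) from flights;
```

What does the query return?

MIN over {2077-04-01, 2077-04-15, 2077-05-28, 2077-07-04, 2077-10-15}.

2077-04-01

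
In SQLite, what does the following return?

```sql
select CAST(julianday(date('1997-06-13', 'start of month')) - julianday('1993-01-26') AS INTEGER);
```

1587

`start of month` rewinds 1997-06-13 to 1997-06-01.
5 days remain in January 1993 after the 26th (31 − 26).
Full months from February 1993 through May 1997 contribute their day counts.
Then 1 day into June 1997.
Total: 5 + 28 + 31 + 30 + 31 + 30 + 31 + 31 + 30 + 31 + 30 + 31 + 31 + 28 + 31 + 30 + 31 + 30 + 31 + 31 + 30 + 31 + 30 + 31 + 31 + 28 + 31 + 30 + 31 + 30 + 31 + 31 + 30 + 31 + 30 + 31 + 31 + 29 + 31 + 30 + 31 + 30 + 31 + 31 + 30 + 31 + 30 + 31 + 31 + 28 + 31 + 30 + 31 + 1 = 1587.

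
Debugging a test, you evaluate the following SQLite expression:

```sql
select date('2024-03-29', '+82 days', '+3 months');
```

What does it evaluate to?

2024-09-19

Applying '+82 days' to 2024-03-29: counting 82 days forward gives 2024-06-19.
Adding +3 months to 2024-06-19 gives 2024-09-19.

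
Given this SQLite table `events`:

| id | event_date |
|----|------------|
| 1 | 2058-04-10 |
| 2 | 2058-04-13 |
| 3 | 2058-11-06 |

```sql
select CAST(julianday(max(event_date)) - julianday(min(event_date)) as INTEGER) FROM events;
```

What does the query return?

210

MIN = 2058-04-10, MAX = 2058-11-06.
20 days remain in April 2058 after the 10th (30 − 10).
Full months from May 2058 through October 2058 contribute their day counts.
Then 6 days into November 2058.
Total: 20 + 31 + 30 + 31 + 31 + 30 + 31 + 6 = 210.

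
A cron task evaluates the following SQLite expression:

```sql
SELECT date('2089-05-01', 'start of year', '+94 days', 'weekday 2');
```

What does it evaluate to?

`start of year` rewinds 2089-05-01 to 2089-01-01.
Applying '+94 days' to 2089-01-01: counting 94 days forward gives 2089-04-05.
`weekday 2` advances to the next Tuesday; 2089-04-05 is already a Tuesday, so it stays at 2089-04-05.

2089-04-05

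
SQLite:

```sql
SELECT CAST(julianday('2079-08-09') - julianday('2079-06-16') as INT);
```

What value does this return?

14 days remain in June 2079 after the 16th (30 − 16).
July 2079: 31 days.
Then 9 days into August 2079.
Total: 14 + 31 + 9 = 54.

54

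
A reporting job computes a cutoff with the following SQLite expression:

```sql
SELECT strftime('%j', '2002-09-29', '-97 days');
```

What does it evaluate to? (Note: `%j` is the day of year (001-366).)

175

First apply '-97 days': 2002-09-29 → 2002-06-24.
Day-of-year for 2002-06-24: days since 2002-01-01 inclusive = 175, zero-padded to 175.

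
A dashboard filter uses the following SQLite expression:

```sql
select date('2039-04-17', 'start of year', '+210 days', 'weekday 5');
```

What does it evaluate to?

2039-08-05

`start of year` rewinds 2039-04-17 to 2039-01-01.
Applying '+210 days' to 2039-01-01: counting 210 days forward gives 2039-07-30.
`weekday 5` advances to the next Friday; 2039-07-30 is a Saturday, so it moves forward to 2039-08-05.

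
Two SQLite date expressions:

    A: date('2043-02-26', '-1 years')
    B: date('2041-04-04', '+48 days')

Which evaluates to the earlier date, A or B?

B

A = 2042-02-26.
B = 2041-05-22.
B is earlier.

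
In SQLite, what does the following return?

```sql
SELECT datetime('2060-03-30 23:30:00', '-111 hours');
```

-111 hours from 2060-03-30 23:30:00 is 2060-03-26 08:30:00 (crosses midnight).

2060-03-26 08:30:00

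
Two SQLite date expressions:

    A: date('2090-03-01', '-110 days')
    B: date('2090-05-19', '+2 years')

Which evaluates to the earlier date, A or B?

A = 2089-11-11.
B = 2092-05-19.
A is earlier.

A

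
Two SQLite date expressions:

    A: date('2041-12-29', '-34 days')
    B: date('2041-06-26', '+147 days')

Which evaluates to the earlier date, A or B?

A = 2041-11-25.
B = 2041-11-20.
B is earlier.

B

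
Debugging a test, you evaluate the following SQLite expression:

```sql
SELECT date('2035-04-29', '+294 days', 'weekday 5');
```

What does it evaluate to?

Applying '+294 days' to 2035-04-29: counting 294 days forward gives 2036-02-17.
`weekday 5` advances to the next Friday; 2036-02-17 is a Sunday, so it moves forward to 2036-02-22.

2036-02-22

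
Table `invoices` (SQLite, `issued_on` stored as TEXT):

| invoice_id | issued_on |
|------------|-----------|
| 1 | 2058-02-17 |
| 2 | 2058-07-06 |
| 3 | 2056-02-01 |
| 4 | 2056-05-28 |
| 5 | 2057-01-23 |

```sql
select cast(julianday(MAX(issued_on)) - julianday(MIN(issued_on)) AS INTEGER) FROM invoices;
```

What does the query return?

MIN = 2056-02-01, MAX = 2058-07-06.
28 days remain in February 2056 after the 1st (29 − 1).
Full months from March 2056 through June 2058 contribute their day counts.
Then 6 days into July 2058.
Total: 28 + 31 + 30 + 31 + 30 + 31 + 31 + 30 + 31 + 30 + 31 + 31 + 28 + 31 + 30 + 31 + 30 + 31 + 31 + 30 + 31 + 30 + 31 + 31 + 28 + 31 + 30 + 31 + 30 + 6 = 886.

886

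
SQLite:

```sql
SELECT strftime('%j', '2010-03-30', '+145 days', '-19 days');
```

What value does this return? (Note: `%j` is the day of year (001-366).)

215

First apply '+145 days', '-19 days': 2010-03-30 → 2010-08-03.
Day-of-year for 2010-08-03: days since 2010-01-01 inclusive = 215, zero-padded to 215.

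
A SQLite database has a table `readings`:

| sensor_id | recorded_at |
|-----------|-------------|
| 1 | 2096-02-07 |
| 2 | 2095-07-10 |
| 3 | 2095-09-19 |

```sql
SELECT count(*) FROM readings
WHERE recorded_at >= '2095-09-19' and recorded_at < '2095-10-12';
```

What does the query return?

Rows in [2095-09-19, 2095-10-12): 2095-09-19 → 1 row.

1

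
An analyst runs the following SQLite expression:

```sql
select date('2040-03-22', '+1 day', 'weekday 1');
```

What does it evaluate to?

2040-03-26

Advancing 1 more day within March lands on 2040-03-23.
`weekday 1` advances to the next Monday; 2040-03-23 is a Friday, so it moves forward to 2040-03-26.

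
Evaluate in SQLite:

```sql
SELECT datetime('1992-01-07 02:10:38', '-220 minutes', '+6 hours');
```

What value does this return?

220 minutes = 3h 40m; -220 minutes from 1992-01-07 02:10:38 is 1992-01-06 22:30:38 (crosses midnight).
+6 hours from 1992-01-06 22:30:38 is 1992-01-07 04:30:38 (crosses midnight).

1992-01-07 04:30:38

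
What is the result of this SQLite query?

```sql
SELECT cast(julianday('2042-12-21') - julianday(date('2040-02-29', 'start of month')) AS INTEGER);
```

`start of month` rewinds 2040-02-29 to 2040-02-01.
28 days remain in February 2040 after the 1st (29 − 1).
Full months from March 2040 through November 2042 contribute their day counts.
Then 21 days into December 2042.
Total: 28 + 31 + 30 + 31 + 30 + 31 + 31 + 30 + 31 + 30 + 31 + 31 + 28 + 31 + 30 + 31 + 30 + 31 + 31 + 30 + 31 + 30 + 31 + 31 + 28 + 31 + 30 + 31 + 30 + 31 + 31 + 30 + 31 + 30 + 21 = 1054.

1054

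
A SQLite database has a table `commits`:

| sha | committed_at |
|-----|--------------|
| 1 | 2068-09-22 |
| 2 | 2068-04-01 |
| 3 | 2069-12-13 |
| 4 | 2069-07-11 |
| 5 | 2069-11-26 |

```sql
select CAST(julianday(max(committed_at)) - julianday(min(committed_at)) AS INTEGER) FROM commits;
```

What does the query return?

621

MIN = 2068-04-01, MAX = 2069-12-13.
29 days remain in April 2068 after the 1st (30 − 1).
Full months from May 2068 through November 2069 contribute their day counts.
Then 13 days into December 2069.
Total: 29 + 31 + 30 + 31 + 31 + 30 + 31 + 30 + 31 + 31 + 28 + 31 + 30 + 31 + 30 + 31 + 31 + 30 + 31 + 30 + 13 = 621.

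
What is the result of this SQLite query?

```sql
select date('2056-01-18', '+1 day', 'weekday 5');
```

Advancing 1 more day within January lands on 2056-01-19.
`weekday 5` advances to the next Friday; 2056-01-19 is a Wednesday, so it moves forward to 2056-01-21.

2056-01-21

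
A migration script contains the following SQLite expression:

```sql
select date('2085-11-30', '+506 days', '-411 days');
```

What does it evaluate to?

Applying '+506 days' to 2085-11-30: counting 506 days forward gives 2087-04-20.
Applying '-411 days' to 2087-04-20: counting 411 days back gives 2086-03-05.

2086-03-05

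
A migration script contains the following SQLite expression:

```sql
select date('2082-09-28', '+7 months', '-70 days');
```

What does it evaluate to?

Adding +7 months to 2082-09-28 gives 2083-04-28.
Applying '-70 days' to 2083-04-28: counting 70 days back gives 2083-02-17.

2083-02-17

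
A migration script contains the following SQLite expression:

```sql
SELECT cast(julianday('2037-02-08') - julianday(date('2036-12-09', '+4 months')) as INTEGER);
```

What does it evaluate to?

-60

Adding +4 months to 2036-12-09 gives 2037-04-09.
20 days remain in February 2037 after the 8th (28 − 8).
March 2037: 31 days.
Then 9 days into April 2037.
Total: 20 + 31 + 9 = 60.
The subtraction is earlier − later, so the result is −60 → -60.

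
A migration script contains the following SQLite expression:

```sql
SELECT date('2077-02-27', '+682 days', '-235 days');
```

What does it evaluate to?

Applying '+682 days' to 2077-02-27: counting 682 days forward gives 2079-01-10.
Applying '-235 days' to 2079-01-10: counting 235 days back gives 2078-05-20.

2078-05-20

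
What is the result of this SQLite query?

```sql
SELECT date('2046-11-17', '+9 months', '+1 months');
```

2047-09-17

Adding +9 months to 2046-11-17 gives 2047-08-17.
Adding +1 month to 2047-08-17 gives 2047-09-17.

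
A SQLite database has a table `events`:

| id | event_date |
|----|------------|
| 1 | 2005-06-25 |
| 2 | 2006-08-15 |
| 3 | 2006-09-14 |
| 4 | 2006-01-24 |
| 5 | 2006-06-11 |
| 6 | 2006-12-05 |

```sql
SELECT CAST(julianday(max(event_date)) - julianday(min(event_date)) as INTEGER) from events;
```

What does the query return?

MIN = 2005-06-25, MAX = 2006-12-05.
5 days remain in June 2005 after the 25th (30 − 25).
Full months from July 2005 through November 2006 contribute their day counts.
Then 5 days into December 2006.
Total: 5 + 31 + 31 + 30 + 31 + 30 + 31 + 31 + 28 + 31 + 30 + 31 + 30 + 31 + 31 + 30 + 31 + 30 + 5 = 528.

528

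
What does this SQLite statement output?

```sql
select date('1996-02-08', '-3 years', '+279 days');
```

Adding -3 years to 1996-02-08 gives 1993-02-08.
Applying '+279 days' to 1993-02-08: counting 279 days forward gives 1993-11-14.

1993-11-14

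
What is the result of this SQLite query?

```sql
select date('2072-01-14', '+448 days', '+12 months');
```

2074-04-06

Applying '+448 days' to 2072-01-14: counting 448 days forward gives 2073-04-06.
Adding +12 months to 2073-04-06 gives 2074-04-06.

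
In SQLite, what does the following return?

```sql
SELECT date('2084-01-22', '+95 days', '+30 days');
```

2084-05-26

Applying '+95 days' to 2084-01-22: counting 95 days forward gives 2084-04-26.
April 2084 has 30 days; 4 remain after the 26th, so 5 days reach 2084-05-01.
Advancing 25 more days within May lands on 2084-05-26.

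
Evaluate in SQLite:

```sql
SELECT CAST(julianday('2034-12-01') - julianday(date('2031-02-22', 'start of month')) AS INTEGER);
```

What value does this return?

1399

`start of month` rewinds 2031-02-22 to 2031-02-01.
27 days remain in February 2031 after the 1st (28 − 1).
Full months from March 2031 through November 2034 contribute their day counts.
Then 1 day into December 2034.
Total: 27 + 31 + 30 + 31 + 30 + 31 + 31 + 30 + 31 + 30 + 31 + 31 + 29 + 31 + 30 + 31 + 30 + 31 + 31 + 30 + 31 + 30 + 31 + 31 + 28 + 31 + 30 + 31 + 30 + 31 + 31 + 30 + 31 + 30 + 31 + 31 + 28 + 31 + 30 + 31 + 30 + 31 + 31 + 30 + 31 + 30 + 1 = 1399.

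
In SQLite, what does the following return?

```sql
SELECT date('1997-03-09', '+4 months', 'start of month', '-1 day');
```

Adding +4 months to 1997-03-09 gives 1997-07-09.
`start of month` rewinds 1997-07-09 to 1997-07-01.
Going back 1 day from 1997-07-01 reaches 1997-06-30 (last day of June, 30 days).

1997-06-30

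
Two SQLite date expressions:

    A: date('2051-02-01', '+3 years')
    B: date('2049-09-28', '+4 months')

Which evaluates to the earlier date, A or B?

A = 2054-02-01.
B = 2050-01-28.
B is earlier.

B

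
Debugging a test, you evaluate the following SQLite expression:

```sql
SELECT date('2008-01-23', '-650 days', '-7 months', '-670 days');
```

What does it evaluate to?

Applying '-650 days' to 2008-01-23: counting 650 days back gives 2006-04-13.
Adding -7 months to 2006-04-13 gives 2005-09-13.
Applying '-670 days' to 2005-09-13: counting 670 days back gives 2003-11-13.

2003-11-13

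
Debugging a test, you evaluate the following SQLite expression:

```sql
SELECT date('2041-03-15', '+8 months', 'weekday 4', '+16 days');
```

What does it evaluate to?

Adding +8 months to 2041-03-15 gives 2041-11-15.
`weekday 4` advances to the next Thursday; 2041-11-15 is a Friday, so it moves forward to 2041-11-21.
November 2041 has 30 days; 9 remain after the 21st, so 10 days reach 2041-12-01.
Advancing 6 more days within December lands on 2041-12-07.

2041-12-07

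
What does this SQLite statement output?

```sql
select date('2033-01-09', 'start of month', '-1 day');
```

2032-12-31

`start of month` rewinds 2033-01-09 to 2033-01-01.
Going back 1 day from 2033-01-01 reaches 2032-12-31 (last day of December, 31 days).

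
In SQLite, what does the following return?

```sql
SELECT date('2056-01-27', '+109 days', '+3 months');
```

2056-08-15

Applying '+109 days' to 2056-01-27: counting 109 days forward gives 2056-05-15.
Adding +3 months to 2056-05-15 gives 2056-08-15.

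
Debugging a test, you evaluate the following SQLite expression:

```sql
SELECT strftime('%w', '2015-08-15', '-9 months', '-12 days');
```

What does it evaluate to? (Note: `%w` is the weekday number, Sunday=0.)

First apply '-9 months', '-12 days': 2015-08-15 → 2014-11-03.
2014-11-03 is a Monday; with Sunday=0 that is 1.

1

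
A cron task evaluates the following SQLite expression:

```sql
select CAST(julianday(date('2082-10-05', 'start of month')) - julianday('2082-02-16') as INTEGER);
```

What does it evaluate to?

`start of month` rewinds 2082-10-05 to 2082-10-01.
12 days remain in February 2082 after the 16th (28 − 16).
Full months from March 2082 through September 2082 contribute their day counts.
Then 1 day into October 2082.
Total: 12 + 31 + 30 + 31 + 30 + 31 + 31 + 30 + 1 = 227.

227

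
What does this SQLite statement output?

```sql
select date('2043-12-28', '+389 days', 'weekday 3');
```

Applying '+389 days' to 2043-12-28: counting 389 days forward gives 2045-01-20.
`weekday 3` advances to the next Wednesday; 2045-01-20 is a Friday, so it moves forward to 2045-01-25.

2045-01-25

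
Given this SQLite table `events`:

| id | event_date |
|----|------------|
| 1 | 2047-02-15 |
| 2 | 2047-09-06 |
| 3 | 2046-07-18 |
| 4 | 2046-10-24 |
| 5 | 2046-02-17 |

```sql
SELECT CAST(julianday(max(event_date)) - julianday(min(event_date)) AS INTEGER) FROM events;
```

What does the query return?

MIN = 2046-02-17, MAX = 2047-09-06.
11 days remain in February 2046 after the 17th (28 − 17).
Full months from March 2046 through August 2047 contribute their day counts.
Then 6 days into September 2047.
Total: 11 + 31 + 30 + 31 + 30 + 31 + 31 + 30 + 31 + 30 + 31 + 31 + 28 + 31 + 30 + 31 + 30 + 31 + 31 + 6 = 566.

566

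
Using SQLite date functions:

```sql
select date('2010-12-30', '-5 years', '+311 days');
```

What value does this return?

2006-11-06

Adding -5 years to 2010-12-30 gives 2005-12-30.
Applying '+311 days' to 2005-12-30: counting 311 days forward gives 2006-11-06.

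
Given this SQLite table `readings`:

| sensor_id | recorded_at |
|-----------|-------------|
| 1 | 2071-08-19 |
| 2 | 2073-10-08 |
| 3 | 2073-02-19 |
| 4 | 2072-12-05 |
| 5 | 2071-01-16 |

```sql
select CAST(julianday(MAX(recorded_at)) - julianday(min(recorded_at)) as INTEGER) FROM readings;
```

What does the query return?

MIN = 2071-01-16, MAX = 2073-10-08.
15 days remain in January 2071 after the 16th (31 − 16).
Full months from February 2071 through September 2073 contribute their day counts.
Then 8 days into October 2073.
Total: 15 + 28 + 31 + 30 + 31 + 30 + 31 + 31 + 30 + 31 + 30 + 31 + 31 + 29 + 31 + 30 + 31 + 30 + 31 + 31 + 30 + 31 + 30 + 31 + 31 + 28 + 31 + 30 + 31 + 30 + 31 + 31 + 30 + 8 = 996.

996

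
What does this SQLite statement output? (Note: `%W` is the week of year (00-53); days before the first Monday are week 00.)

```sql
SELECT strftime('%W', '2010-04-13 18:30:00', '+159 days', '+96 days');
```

First apply '+159 days', '+96 days': 2010-04-13 18:30:00 → 2010-12-24 18:30:00.
2010-12-24 is a Friday. SQLite's %W counts Mondays since the year started; the result is 51.

51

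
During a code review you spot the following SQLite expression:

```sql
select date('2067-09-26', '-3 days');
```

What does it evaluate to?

Going back 3 days within September lands on 2067-09-23.

2067-09-23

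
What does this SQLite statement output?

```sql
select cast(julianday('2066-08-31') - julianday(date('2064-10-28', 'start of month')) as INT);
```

699

`start of month` rewinds 2064-10-28 to 2064-10-01.
30 days remain in October 2064 after the 1st (31 − 1).
Full months from November 2064 through July 2066 contribute their day counts.
Then 31 days into August 2066.
Total: 30 + 30 + 31 + 31 + 28 + 31 + 30 + 31 + 30 + 31 + 31 + 30 + 31 + 30 + 31 + 31 + 28 + 31 + 30 + 31 + 30 + 31 + 31 = 699.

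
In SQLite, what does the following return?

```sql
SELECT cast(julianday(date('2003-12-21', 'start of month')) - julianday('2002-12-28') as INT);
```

`start of month` rewinds 2003-12-21 to 2003-12-01.
3 days remain in December 2002 after the 28th (31 − 28).
Full months from January 2003 through November 2003 contribute their day counts.
Then 1 day into December 2003.
Total: 3 + 31 + 28 + 31 + 30 + 31 + 30 + 31 + 31 + 30 + 31 + 30 + 1 = 338.

338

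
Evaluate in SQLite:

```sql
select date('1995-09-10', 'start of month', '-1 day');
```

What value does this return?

1995-08-31

`start of month` rewinds 1995-09-10 to 1995-09-01.
Going back 1 day from 1995-09-01 reaches 1995-08-31 (last day of August, 31 days).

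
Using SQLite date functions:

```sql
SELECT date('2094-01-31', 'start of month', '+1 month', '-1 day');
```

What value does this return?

2094-01-31

`start of month` rewinds 2094-01-31 to 2094-01-01.
Adding +1 month to 2094-01-01 gives 2094-02-01.
Going back 1 day from 2094-02-01 reaches 2094-01-31 (last day of January, 31 days).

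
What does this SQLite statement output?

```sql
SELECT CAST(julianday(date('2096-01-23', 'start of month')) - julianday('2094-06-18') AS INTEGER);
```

`start of month` rewinds 2096-01-23 to 2096-01-01.
12 days remain in June 2094 after the 18th (30 − 18).
Full months from July 2094 through December 2095 contribute their day counts.
Then 1 day into January 2096.
Total: 12 + 31 + 31 + 30 + 31 + 30 + 31 + 31 + 28 + 31 + 30 + 31 + 30 + 31 + 31 + 30 + 31 + 30 + 31 + 1 = 562.

562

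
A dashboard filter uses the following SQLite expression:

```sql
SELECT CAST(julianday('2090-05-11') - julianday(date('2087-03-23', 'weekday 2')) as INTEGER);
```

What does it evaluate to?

1143

`weekday 2` advances to the next Tuesday; 2087-03-23 is a Sunday, so it moves forward to 2087-03-25.
6 days remain in March 2087 after the 25th (31 − 25).
Full months from April 2087 through April 2090 contribute their day counts.
Then 11 days into May 2090.
Total: 6 + 30 + 31 + 30 + 31 + 31 + 30 + 31 + 30 + 31 + 31 + 29 + 31 + 30 + 31 + 30 + 31 + 31 + 30 + 31 + 30 + 31 + 31 + 28 + 31 + 30 + 31 + 30 + 31 + 31 + 30 + 31 + 30 + 31 + 31 + 28 + 31 + 30 + 11 = 1143.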